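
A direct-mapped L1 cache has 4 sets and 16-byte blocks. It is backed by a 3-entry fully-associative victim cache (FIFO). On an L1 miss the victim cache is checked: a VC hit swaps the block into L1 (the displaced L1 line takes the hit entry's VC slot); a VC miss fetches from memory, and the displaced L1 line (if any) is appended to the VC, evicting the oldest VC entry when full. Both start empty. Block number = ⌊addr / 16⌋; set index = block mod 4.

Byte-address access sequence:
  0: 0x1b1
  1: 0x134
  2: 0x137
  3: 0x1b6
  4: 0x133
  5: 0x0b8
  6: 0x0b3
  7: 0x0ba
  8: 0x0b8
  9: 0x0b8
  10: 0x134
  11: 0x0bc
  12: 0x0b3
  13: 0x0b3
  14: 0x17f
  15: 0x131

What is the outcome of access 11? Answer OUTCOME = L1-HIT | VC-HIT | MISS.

OUTCOME = VC-HIT

#0 0x1b1→b27/s3 MISS; vc=[]
#1 0x134→b19/s3 MISS; vc=[27]
#2 0x137→b19/s3 L1-HIT; vc=[27]
#3 0x1b6→b27/s3 VC-HIT; vc=[19]
#4 0x133→b19/s3 VC-HIT; vc=[27]
#5 0xb8→b11/s3 MISS; vc=[27,19]
#6 0xb3→b11/s3 L1-HIT; vc=[27,19]
#7 0xba→b11/s3 L1-HIT; vc=[27,19]
#8 0xb8→b11/s3 L1-HIT; vc=[27,19]
#9 0xb8→b11/s3 L1-HIT; vc=[27,19]
#10 0x134→b19/s3 VC-HIT; vc=[27,11]
#11 0xbc→b11/s3 VC-HIT; vc=[27,19]
#12 0xb3→b11/s3 L1-HIT; vc=[27,19]
#13 0xb3→b11/s3 L1-HIT; vc=[27,19]
#14 0x17f→b23/s3 MISS; vc=[27,19,11]
#15 0x131→b19/s3 VC-HIT; vc=[27,23,11]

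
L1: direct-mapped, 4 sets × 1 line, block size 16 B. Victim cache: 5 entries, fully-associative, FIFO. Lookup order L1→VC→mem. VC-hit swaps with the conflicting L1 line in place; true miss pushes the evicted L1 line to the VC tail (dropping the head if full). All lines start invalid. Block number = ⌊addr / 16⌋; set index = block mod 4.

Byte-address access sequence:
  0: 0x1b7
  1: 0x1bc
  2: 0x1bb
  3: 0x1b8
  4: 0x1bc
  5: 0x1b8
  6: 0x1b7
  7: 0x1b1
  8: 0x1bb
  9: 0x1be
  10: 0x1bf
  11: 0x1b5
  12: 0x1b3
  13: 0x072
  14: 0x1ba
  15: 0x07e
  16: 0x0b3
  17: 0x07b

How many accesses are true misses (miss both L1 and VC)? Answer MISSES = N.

  [0] addr=0x1b7 blk=27 s=3: MISS | VC []
  [1] addr=0x1bc blk=27 s=3: L1-HIT | VC []
  [2] addr=0x1bb blk=27 s=3: L1-HIT | VC []
  [3] addr=0x1b8 blk=27 s=3: L1-HIT | VC []
  [4] addr=0x1bc blk=27 s=3: L1-HIT | VC []
  [5] addr=0x1b8 blk=27 s=3: L1-HIT | VC []
  [6] addr=0x1b7 blk=27 s=3: L1-HIT | VC []
  [7] addr=0x1b1 blk=27 s=3: L1-HIT | VC []
  [8] addr=0x1bb blk=27 s=3: L1-HIT | VC []
  [9] addr=0x1be blk=27 s=3: L1-HIT | VC []
  [10] addr=0x1bf blk=27 s=3: L1-HIT | VC []
  [11] addr=0x1b5 blk=27 s=3: L1-HIT | VC []
  [12] addr=0x1b3 blk=27 s=3: L1-HIT | VC []
  [13] addr=0x72 blk=7 s=3: MISS | VC [27]
  [14] addr=0x1ba blk=27 s=3: VC-HIT | VC [7]
  [15] addr=0x7e blk=7 s=3: VC-HIT | VC [27]
  [16] addr=0xb3 blk=11 s=3: MISS | VC [27, 7]
  [17] addr=0x7b blk=7 s=3: VC-HIT | VC [27, 11]

MISSES = 3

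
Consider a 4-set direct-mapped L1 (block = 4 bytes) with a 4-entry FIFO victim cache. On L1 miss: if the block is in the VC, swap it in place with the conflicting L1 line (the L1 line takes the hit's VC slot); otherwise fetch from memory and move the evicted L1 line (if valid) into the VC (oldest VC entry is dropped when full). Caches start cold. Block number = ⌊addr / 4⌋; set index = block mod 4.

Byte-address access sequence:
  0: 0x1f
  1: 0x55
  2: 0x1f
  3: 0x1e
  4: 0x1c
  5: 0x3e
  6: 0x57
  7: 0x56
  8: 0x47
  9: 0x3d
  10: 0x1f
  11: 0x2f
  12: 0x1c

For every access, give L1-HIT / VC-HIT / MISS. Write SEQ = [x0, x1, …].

SEQ = [MISS, MISS, L1-HIT, L1-HIT, L1-HIT, MISS, L1-HIT, L1-HIT, MISS, L1-HIT, VC-HIT, MISS, VC-HIT]

#0 0x1f→b7/s3 MISS; vc=[]
#1 0x55→b21/s1 MISS; vc=[]
#2 0x1f→b7/s3 L1-HIT; vc=[]
#3 0x1e→b7/s3 L1-HIT; vc=[]
#4 0x1c→b7/s3 L1-HIT; vc=[]
#5 0x3e→b15/s3 MISS; vc=[7]
#6 0x57→b21/s1 L1-HIT; vc=[7]
#7 0x56→b21/s1 L1-HIT; vc=[7]
#8 0x47→b17/s1 MISS; vc=[7,21]
#9 0x3d→b15/s3 L1-HIT; vc=[7,21]
#10 0x1f→b7/s3 VC-HIT; vc=[15,21]
#11 0x2f→b11/s3 MISS; vc=[15,21,7]
#12 0x1c→b7/s3 VC-HIT; vc=[15,21,11]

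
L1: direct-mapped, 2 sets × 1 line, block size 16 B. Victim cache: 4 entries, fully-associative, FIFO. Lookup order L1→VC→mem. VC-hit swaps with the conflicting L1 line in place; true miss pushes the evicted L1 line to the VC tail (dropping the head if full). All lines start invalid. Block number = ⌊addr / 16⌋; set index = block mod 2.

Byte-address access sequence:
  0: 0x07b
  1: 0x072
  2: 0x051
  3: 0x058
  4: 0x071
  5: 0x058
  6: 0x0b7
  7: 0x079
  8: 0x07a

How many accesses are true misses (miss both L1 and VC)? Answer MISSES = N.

0: 0x7b (blk 7, set 1) → MISS  vc=[]
1: 0x72 (blk 7, set 1) → L1-HIT  vc=[]
2: 0x51 (blk 5, set 1) → MISS  vc=[7]
3: 0x58 (blk 5, set 1) → L1-HIT  vc=[7]
4: 0x71 (blk 7, set 1) → VC-HIT  vc=[5]
5: 0x58 (blk 5, set 1) → VC-HIT  vc=[7]
6: 0xb7 (blk 11, set 1) → MISS  vc=[7, 5]
7: 0x79 (blk 7, set 1) → VC-HIT  vc=[11, 5]
8: 0x7a (blk 7, set 1) → L1-HIT  vc=[11, 5]

MISSES = 3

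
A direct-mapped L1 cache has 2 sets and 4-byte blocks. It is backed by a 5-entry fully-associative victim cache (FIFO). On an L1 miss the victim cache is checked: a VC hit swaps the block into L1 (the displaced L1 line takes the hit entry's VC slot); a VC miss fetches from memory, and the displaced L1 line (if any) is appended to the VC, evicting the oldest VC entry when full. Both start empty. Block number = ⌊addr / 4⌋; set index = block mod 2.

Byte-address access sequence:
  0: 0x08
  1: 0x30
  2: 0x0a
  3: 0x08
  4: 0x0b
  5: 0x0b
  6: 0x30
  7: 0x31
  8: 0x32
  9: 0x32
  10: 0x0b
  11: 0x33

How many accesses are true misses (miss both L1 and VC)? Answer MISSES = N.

MISSES = 2

0: 0x8 (blk 2, set 0) → MISS  vc=[]
1: 0x30 (blk 12, set 0) → MISS  vc=[2]
2: 0xa (blk 2, set 0) → VC-HIT  vc=[12]
3: 0x8 (blk 2, set 0) → L1-HIT  vc=[12]
4: 0xb (blk 2, set 0) → L1-HIT  vc=[12]
5: 0xb (blk 2, set 0) → L1-HIT  vc=[12]
6: 0x30 (blk 12, set 0) → VC-HIT  vc=[2]
7: 0x31 (blk 12, set 0) → L1-HIT  vc=[2]
8: 0x32 (blk 12, set 0) → L1-HIT  vc=[2]
9: 0x32 (blk 12, set 0) → L1-HIT  vc=[2]
10: 0xb (blk 2, set 0) → VC-HIT  vc=[12]
11: 0x33 (blk 12, set 0) → VC-HIT  vc=[2]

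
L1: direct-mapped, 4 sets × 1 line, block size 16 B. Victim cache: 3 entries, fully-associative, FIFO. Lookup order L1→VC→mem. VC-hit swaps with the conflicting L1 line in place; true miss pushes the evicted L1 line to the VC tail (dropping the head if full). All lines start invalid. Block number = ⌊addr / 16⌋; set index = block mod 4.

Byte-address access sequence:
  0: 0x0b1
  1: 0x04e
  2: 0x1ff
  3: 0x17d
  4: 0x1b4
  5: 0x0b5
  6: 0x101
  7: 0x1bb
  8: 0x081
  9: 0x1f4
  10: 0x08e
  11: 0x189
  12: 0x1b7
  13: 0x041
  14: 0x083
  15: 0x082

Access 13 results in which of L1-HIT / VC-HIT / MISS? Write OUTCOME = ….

OUTCOME = MISS

  [0] addr=0xb1 blk=11 s=3: MISS | VC []
  [1] addr=0x4e blk=4 s=0: MISS | VC []
  [2] addr=0x1ff blk=31 s=3: MISS | VC [11]
  [3] addr=0x17d blk=23 s=3: MISS | VC [11, 31]
  [4] addr=0x1b4 blk=27 s=3: MISS | VC [11, 31, 23]
  [5] addr=0xb5 blk=11 s=3: VC-HIT | VC [27, 31, 23]
  [6] addr=0x101 blk=16 s=0: MISS | VC [31, 23, 4]
  [7] addr=0x1bb blk=27 s=3: MISS | VC [23, 4, 11]
  [8] addr=0x81 blk=8 s=0: MISS | VC [4, 11, 16]
  [9] addr=0x1f4 blk=31 s=3: MISS | VC [11, 16, 27]
  [10] addr=0x8e blk=8 s=0: L1-HIT | VC [11, 16, 27]
  [11] addr=0x189 blk=24 s=0: MISS | VC [16, 27, 8]
  [12] addr=0x1b7 blk=27 s=3: VC-HIT | VC [16, 31, 8]
  [13] addr=0x41 blk=4 s=0: MISS | VC [31, 8, 24]
  [14] addr=0x83 blk=8 s=0: VC-HIT | VC [31, 4, 24]
  [15] addr=0x82 blk=8 s=0: L1-HIT | VC [31, 4, 24]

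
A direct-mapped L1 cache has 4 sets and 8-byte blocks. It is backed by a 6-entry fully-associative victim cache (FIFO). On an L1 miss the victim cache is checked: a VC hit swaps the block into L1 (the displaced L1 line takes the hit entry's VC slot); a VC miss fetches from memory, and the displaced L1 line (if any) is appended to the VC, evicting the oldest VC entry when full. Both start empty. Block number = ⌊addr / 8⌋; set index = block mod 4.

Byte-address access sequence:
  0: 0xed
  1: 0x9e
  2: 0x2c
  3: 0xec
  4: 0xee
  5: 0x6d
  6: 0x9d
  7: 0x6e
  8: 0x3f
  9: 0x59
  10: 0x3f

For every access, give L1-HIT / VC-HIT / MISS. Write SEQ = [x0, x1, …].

0: 0xed (blk 29, set 1) → MISS  vc=[]
1: 0x9e (blk 19, set 3) → MISS  vc=[]
2: 0x2c (blk 5, set 1) → MISS  vc=[29]
3: 0xec (blk 29, set 1) → VC-HIT  vc=[5]
4: 0xee (blk 29, set 1) → L1-HIT  vc=[5]
5: 0x6d (blk 13, set 1) → MISS  vc=[5, 29]
6: 0x9d (blk 19, set 3) → L1-HIT  vc=[5, 29]
7: 0x6e (blk 13, set 1) → L1-HIT  vc=[5, 29]
8: 0x3f (blk 7, set 3) → MISS  vc=[5, 29, 19]
9: 0x59 (blk 11, set 3) → MISS  vc=[5, 29, 19, 7]
10: 0x3f (blk 7, set 3) → VC-HIT  vc=[5, 29, 19, 11]

SEQ = [MISS, MISS, MISS, VC-HIT, L1-HIT, MISS, L1-HIT, L1-HIT, MISS, MISS, VC-HIT]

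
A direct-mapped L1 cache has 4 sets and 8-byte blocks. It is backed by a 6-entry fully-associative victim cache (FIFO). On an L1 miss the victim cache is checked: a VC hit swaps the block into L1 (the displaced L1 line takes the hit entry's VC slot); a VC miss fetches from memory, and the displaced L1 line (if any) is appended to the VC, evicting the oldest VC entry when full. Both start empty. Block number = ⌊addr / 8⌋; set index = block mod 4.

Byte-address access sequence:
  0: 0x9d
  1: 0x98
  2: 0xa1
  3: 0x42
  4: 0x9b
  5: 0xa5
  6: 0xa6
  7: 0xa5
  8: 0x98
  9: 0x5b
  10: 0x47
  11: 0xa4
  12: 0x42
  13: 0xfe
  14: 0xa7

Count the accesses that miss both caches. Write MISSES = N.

0: 0x9d (blk 19, set 3) → MISS  vc=[]
1: 0x98 (blk 19, set 3) → L1-HIT  vc=[]
2: 0xa1 (blk 20, set 0) → MISS  vc=[]
3: 0x42 (blk 8, set 0) → MISS  vc=[20]
4: 0x9b (blk 19, set 3) → L1-HIT  vc=[20]
5: 0xa5 (blk 20, set 0) → VC-HIT  vc=[8]
6: 0xa6 (blk 20, set 0) → L1-HIT  vc=[8]
7: 0xa5 (blk 20, set 0) → L1-HIT  vc=[8]
8: 0x98 (blk 19, set 3) → L1-HIT  vc=[8]
9: 0x5b (blk 11, set 3) → MISS  vc=[8, 19]
10: 0x47 (blk 8, set 0) → VC-HIT  vc=[20, 19]
11: 0xa4 (blk 20, set 0) → VC-HIT  vc=[8, 19]
12: 0x42 (blk 8, set 0) → VC-HIT  vc=[20, 19]
13: 0xfe (blk 31, set 3) → MISS  vc=[20, 19, 11]
14: 0xa7 (blk 20, set 0) → VC-HIT  vc=[8, 19, 11]

MISSES = 5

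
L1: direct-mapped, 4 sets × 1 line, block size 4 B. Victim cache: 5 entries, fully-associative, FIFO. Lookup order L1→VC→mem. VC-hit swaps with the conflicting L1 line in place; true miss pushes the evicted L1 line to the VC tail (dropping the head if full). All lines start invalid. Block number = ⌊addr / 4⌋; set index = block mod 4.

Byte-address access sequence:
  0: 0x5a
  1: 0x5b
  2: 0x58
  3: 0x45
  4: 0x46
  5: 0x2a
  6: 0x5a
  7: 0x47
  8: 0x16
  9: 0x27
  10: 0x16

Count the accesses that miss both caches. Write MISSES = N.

0: 0x5a (blk 22, set 2) → MISS  vc=[]
1: 0x5b (blk 22, set 2) → L1-HIT  vc=[]
2: 0x58 (blk 22, set 2) → L1-HIT  vc=[]
3: 0x45 (blk 17, set 1) → MISS  vc=[]
4: 0x46 (blk 17, set 1) → L1-HIT  vc=[]
5: 0x2a (blk 10, set 2) → MISS  vc=[22]
6: 0x5a (blk 22, set 2) → VC-HIT  vc=[10]
7: 0x47 (blk 17, set 1) → L1-HIT  vc=[10]
8: 0x16 (blk 5, set 1) → MISS  vc=[10, 17]
9: 0x27 (blk 9, set 1) → MISS  vc=[10, 17, 5]
10: 0x16 (blk 5, set 1) → VC-HIT  vc=[10, 17, 9]

MISSES = 5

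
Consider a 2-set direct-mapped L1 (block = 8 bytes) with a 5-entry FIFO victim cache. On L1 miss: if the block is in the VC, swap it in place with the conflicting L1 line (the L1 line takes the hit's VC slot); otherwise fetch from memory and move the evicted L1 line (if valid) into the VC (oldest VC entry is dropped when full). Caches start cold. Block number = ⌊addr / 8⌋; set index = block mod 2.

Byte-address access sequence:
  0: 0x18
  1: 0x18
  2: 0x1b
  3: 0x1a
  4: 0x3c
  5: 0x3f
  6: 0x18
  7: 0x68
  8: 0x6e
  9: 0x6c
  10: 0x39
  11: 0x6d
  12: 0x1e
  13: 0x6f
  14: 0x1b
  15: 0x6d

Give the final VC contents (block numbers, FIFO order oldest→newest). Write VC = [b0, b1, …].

  [0] addr=0x18 blk=3 s=1: MISS | VC []
  [1] addr=0x18 blk=3 s=1: L1-HIT | VC []
  [2] addr=0x1b blk=3 s=1: L1-HIT | VC []
  [3] addr=0x1a blk=3 s=1: L1-HIT | VC []
  [4] addr=0x3c blk=7 s=1: MISS | VC [3]
  [5] addr=0x3f blk=7 s=1: L1-HIT | VC [3]
  [6] addr=0x18 blk=3 s=1: VC-HIT | VC [7]
  [7] addr=0x68 blk=13 s=1: MISS | VC [7, 3]
  [8] addr=0x6e blk=13 s=1: L1-HIT | VC [7, 3]
  [9] addr=0x6c blk=13 s=1: L1-HIT | VC [7, 3]
  [10] addr=0x39 blk=7 s=1: VC-HIT | VC [13, 3]
  [11] addr=0x6d blk=13 s=1: VC-HIT | VC [7, 3]
  [12] addr=0x1e blk=3 s=1: VC-HIT | VC [7, 13]
  [13] addr=0x6f blk=13 s=1: VC-HIT | VC [7, 3]
  [14] addr=0x1b blk=3 s=1: VC-HIT | VC [7, 13]
  [15] addr=0x6d blk=13 s=1: VC-HIT | VC [7, 3]

VC = [7, 3]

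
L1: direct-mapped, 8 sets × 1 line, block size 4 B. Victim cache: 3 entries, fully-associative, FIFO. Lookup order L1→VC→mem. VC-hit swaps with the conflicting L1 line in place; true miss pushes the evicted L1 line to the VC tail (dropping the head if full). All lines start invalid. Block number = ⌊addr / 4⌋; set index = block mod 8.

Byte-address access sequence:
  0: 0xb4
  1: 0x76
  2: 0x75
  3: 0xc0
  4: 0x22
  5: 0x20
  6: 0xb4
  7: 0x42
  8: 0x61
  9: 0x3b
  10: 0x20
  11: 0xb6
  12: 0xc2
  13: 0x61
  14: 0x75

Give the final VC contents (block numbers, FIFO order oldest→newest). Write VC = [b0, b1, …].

VC = [48, 16, 45]

  [0] addr=0xb4 blk=45 s=5: MISS | VC []
  [1] addr=0x76 blk=29 s=5: MISS | VC [45]
  [2] addr=0x75 blk=29 s=5: L1-HIT | VC [45]
  [3] addr=0xc0 blk=48 s=0: MISS | VC [45]
  [4] addr=0x22 blk=8 s=0: MISS | VC [45, 48]
  [5] addr=0x20 blk=8 s=0: L1-HIT | VC [45, 48]
  [6] addr=0xb4 blk=45 s=5: VC-HIT | VC [29, 48]
  [7] addr=0x42 blk=16 s=0: MISS | VC [29, 48, 8]
  [8] addr=0x61 blk=24 s=0: MISS | VC [48, 8, 16]
  [9] addr=0x3b blk=14 s=6: MISS | VC [48, 8, 16]
  [10] addr=0x20 blk=8 s=0: VC-HIT | VC [48, 24, 16]
  [11] addr=0xb6 blk=45 s=5: L1-HIT | VC [48, 24, 16]
  [12] addr=0xc2 blk=48 s=0: VC-HIT | VC [8, 24, 16]
  [13] addr=0x61 blk=24 s=0: VC-HIT | VC [8, 48, 16]
  [14] addr=0x75 blk=29 s=5: MISS | VC [48, 16, 45]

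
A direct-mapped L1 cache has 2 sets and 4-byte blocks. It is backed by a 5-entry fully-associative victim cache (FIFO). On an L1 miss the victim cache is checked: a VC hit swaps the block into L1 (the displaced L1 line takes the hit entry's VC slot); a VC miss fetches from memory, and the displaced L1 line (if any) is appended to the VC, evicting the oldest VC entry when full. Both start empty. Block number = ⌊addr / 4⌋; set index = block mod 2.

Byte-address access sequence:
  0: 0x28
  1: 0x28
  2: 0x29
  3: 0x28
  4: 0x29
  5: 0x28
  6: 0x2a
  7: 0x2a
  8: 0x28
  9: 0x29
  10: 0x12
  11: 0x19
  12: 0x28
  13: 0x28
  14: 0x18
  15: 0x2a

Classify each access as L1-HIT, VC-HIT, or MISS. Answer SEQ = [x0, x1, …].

#0 0x28→b10/s0 MISS; vc=[]
#1 0x28→b10/s0 L1-HIT; vc=[]
#2 0x29→b10/s0 L1-HIT; vc=[]
#3 0x28→b10/s0 L1-HIT; vc=[]
#4 0x29→b10/s0 L1-HIT; vc=[]
#5 0x28→b10/s0 L1-HIT; vc=[]
#6 0x2a→b10/s0 L1-HIT; vc=[]
#7 0x2a→b10/s0 L1-HIT; vc=[]
#8 0x28→b10/s0 L1-HIT; vc=[]
#9 0x29→b10/s0 L1-HIT; vc=[]
#10 0x12→b4/s0 MISS; vc=[10]
#11 0x19→b6/s0 MISS; vc=[10,4]
#12 0x28→b10/s0 VC-HIT; vc=[6,4]
#13 0x28→b10/s0 L1-HIT; vc=[6,4]
#14 0x18→b6/s0 VC-HIT; vc=[10,4]
#15 0x2a→b10/s0 VC-HIT; vc=[6,4]

SEQ = [MISS, L1-HIT, L1-HIT, L1-HIT, L1-HIT, L1-HIT, L1-HIT, L1-HIT, L1-HIT, L1-HIT, MISS, MISS, VC-HIT, L1-HIT, VC-HIT, VC-HIT]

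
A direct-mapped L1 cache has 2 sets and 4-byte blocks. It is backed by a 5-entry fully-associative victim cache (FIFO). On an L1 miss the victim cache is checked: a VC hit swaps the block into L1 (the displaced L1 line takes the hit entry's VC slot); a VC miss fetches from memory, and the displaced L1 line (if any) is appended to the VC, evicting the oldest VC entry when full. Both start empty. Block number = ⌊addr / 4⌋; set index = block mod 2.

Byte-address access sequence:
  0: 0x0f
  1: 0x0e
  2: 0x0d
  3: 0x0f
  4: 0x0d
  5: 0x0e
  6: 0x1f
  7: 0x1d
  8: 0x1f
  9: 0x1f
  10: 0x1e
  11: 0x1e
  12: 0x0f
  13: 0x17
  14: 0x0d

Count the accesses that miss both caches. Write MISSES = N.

0: 0xf (blk 3, set 1) → MISS  vc=[]
1: 0xe (blk 3, set 1) → L1-HIT  vc=[]
2: 0xd (blk 3, set 1) → L1-HIT  vc=[]
3: 0xf (blk 3, set 1) → L1-HIT  vc=[]
4: 0xd (blk 3, set 1) → L1-HIT  vc=[]
5: 0xe (blk 3, set 1) → L1-HIT  vc=[]
6: 0x1f (blk 7, set 1) → MISS  vc=[3]
7: 0x1d (blk 7, set 1) → L1-HIT  vc=[3]
8: 0x1f (blk 7, set 1) → L1-HIT  vc=[3]
9: 0x1f (blk 7, set 1) → L1-HIT  vc=[3]
10: 0x1e (blk 7, set 1) → L1-HIT  vc=[3]
11: 0x1e (blk 7, set 1) → L1-HIT  vc=[3]
12: 0xf (blk 3, set 1) → VC-HIT  vc=[7]
13: 0x17 (blk 5, set 1) → MISS  vc=[7, 3]
14: 0xd (blk 3, set 1) → VC-HIT  vc=[7, 5]

MISSES = 3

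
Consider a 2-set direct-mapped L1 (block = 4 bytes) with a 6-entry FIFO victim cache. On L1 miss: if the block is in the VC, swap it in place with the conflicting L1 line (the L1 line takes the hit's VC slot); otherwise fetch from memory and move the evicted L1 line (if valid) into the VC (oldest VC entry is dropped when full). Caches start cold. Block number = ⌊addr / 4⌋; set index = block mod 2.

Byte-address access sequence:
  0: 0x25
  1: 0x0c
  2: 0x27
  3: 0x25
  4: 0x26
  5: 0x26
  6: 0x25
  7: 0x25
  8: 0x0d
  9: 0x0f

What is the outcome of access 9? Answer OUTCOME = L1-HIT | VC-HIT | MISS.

OUTCOME = L1-HIT

  [0] addr=0x25 blk=9 s=1: MISS | VC []
  [1] addr=0xc blk=3 s=1: MISS | VC [9]
  [2] addr=0x27 blk=9 s=1: VC-HIT | VC [3]
  [3] addr=0x25 blk=9 s=1: L1-HIT | VC [3]
  [4] addr=0x26 blk=9 s=1: L1-HIT | VC [3]
  [5] addr=0x26 blk=9 s=1: L1-HIT | VC [3]
  [6] addr=0x25 blk=9 s=1: L1-HIT | VC [3]
  [7] addr=0x25 blk=9 s=1: L1-HIT | VC [3]
  [8] addr=0xd blk=3 s=1: VC-HIT | VC [9]
  [9] addr=0xf blk=3 s=1: L1-HIT | VC [9]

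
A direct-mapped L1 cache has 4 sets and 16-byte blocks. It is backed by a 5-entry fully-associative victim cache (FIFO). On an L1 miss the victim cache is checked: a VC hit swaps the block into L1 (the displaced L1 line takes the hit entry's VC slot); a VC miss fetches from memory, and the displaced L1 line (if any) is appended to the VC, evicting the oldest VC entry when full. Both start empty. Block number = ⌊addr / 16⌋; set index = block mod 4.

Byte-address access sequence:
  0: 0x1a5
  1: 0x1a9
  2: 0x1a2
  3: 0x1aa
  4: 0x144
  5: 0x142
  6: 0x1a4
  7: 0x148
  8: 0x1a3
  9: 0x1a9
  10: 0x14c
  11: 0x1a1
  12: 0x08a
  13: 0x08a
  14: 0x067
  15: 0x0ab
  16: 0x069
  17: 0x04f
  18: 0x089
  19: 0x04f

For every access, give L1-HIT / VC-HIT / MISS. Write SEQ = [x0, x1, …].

SEQ = [MISS, L1-HIT, L1-HIT, L1-HIT, MISS, L1-HIT, L1-HIT, L1-HIT, L1-HIT, L1-HIT, L1-HIT, L1-HIT, MISS, L1-HIT, MISS, MISS, VC-HIT, MISS, VC-HIT, VC-HIT]

0: 0x1a5 (blk 26, set 2) → MISS  vc=[]
1: 0x1a9 (blk 26, set 2) → L1-HIT  vc=[]
2: 0x1a2 (blk 26, set 2) → L1-HIT  vc=[]
3: 0x1aa (blk 26, set 2) → L1-HIT  vc=[]
4: 0x144 (blk 20, set 0) → MISS  vc=[]
5: 0x142 (blk 20, set 0) → L1-HIT  vc=[]
6: 0x1a4 (blk 26, set 2) → L1-HIT  vc=[]
7: 0x148 (blk 20, set 0) → L1-HIT  vc=[]
8: 0x1a3 (blk 26, set 2) → L1-HIT  vc=[]
9: 0x1a9 (blk 26, set 2) → L1-HIT  vc=[]
10: 0x14c (blk 20, set 0) → L1-HIT  vc=[]
11: 0x1a1 (blk 26, set 2) → L1-HIT  vc=[]
12: 0x8a (blk 8, set 0) → MISS  vc=[20]
13: 0x8a (blk 8, set 0) → L1-HIT  vc=[20]
14: 0x67 (blk 6, set 2) → MISS  vc=[20, 26]
15: 0xab (blk 10, set 2) → MISS  vc=[20, 26, 6]
16: 0x69 (blk 6, set 2) → VC-HIT  vc=[20, 26, 10]
17: 0x4f (blk 4, set 0) → MISS  vc=[20, 26, 10, 8]
18: 0x89 (blk 8, set 0) → VC-HIT  vc=[20, 26, 10, 4]
19: 0x4f (blk 4, set 0) → VC-HIT  vc=[20, 26, 10, 8]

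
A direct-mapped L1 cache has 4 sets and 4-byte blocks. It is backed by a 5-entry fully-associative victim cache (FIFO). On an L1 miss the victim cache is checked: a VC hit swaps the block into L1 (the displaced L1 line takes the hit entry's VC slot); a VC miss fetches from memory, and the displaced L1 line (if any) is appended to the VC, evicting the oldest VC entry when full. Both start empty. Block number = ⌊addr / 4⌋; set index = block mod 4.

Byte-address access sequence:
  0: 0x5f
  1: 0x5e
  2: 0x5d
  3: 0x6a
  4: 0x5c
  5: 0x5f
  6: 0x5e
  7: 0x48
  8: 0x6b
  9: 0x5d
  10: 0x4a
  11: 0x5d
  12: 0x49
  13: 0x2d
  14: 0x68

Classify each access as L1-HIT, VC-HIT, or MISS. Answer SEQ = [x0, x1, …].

SEQ = [MISS, L1-HIT, L1-HIT, MISS, L1-HIT, L1-HIT, L1-HIT, MISS, VC-HIT, L1-HIT, VC-HIT, L1-HIT, L1-HIT, MISS, VC-HIT]

0: 0x5f (blk 23, set 3) → MISS  vc=[]
1: 0x5e (blk 23, set 3) → L1-HIT  vc=[]
2: 0x5d (blk 23, set 3) → L1-HIT  vc=[]
3: 0x6a (blk 26, set 2) → MISS  vc=[]
4: 0x5c (blk 23, set 3) → L1-HIT  vc=[]
5: 0x5f (blk 23, set 3) → L1-HIT  vc=[]
6: 0x5e (blk 23, set 3) → L1-HIT  vc=[]
7: 0x48 (blk 18, set 2) → MISS  vc=[26]
8: 0x6b (blk 26, set 2) → VC-HIT  vc=[18]
9: 0x5d (blk 23, set 3) → L1-HIT  vc=[18]
10: 0x4a (blk 18, set 2) → VC-HIT  vc=[26]
11: 0x5d (blk 23, set 3) → L1-HIT  vc=[26]
12: 0x49 (blk 18, set 2) → L1-HIT  vc=[26]
13: 0x2d (blk 11, set 3) → MISS  vc=[26, 23]
14: 0x68 (blk 26, set 2) → VC-HIT  vc=[18, 23]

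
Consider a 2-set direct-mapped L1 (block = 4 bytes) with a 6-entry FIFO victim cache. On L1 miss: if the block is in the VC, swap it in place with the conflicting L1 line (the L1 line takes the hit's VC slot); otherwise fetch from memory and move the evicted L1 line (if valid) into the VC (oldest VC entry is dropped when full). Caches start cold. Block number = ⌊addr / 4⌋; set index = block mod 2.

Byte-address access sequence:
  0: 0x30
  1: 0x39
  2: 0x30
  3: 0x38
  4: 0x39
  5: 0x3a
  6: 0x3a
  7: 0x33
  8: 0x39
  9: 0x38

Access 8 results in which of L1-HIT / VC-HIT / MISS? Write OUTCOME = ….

OUTCOME = VC-HIT

#0 0x30→b12/s0 MISS; vc=[]
#1 0x39→b14/s0 MISS; vc=[12]
#2 0x30→b12/s0 VC-HIT; vc=[14]
#3 0x38→b14/s0 VC-HIT; vc=[12]
#4 0x39→b14/s0 L1-HIT; vc=[12]
#5 0x3a→b14/s0 L1-HIT; vc=[12]
#6 0x3a→b14/s0 L1-HIT; vc=[12]
#7 0x33→b12/s0 VC-HIT; vc=[14]
#8 0x39→b14/s0 VC-HIT; vc=[12]
#9 0x38→b14/s0 L1-HIT; vc=[12]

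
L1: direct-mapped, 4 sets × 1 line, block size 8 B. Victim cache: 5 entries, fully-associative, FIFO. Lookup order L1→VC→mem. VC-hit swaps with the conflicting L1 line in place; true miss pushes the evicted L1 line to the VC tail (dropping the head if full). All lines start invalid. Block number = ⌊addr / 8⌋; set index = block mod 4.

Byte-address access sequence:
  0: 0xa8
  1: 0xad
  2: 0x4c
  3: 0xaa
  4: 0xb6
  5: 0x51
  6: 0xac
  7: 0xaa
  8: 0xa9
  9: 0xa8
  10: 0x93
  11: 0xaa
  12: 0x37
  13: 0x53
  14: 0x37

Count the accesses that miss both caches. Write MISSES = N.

  [0] addr=0xa8 blk=21 s=1: MISS | VC []
  [1] addr=0xad blk=21 s=1: L1-HIT | VC []
  [2] addr=0x4c blk=9 s=1: MISS | VC [21]
  [3] addr=0xaa blk=21 s=1: VC-HIT | VC [9]
  [4] addr=0xb6 blk=22 s=2: MISS | VC [9]
  [5] addr=0x51 blk=10 s=2: MISS | VC [9, 22]
  [6] addr=0xac blk=21 s=1: L1-HIT | VC [9, 22]
  [7] addr=0xaa blk=21 s=1: L1-HIT | VC [9, 22]
  [8] addr=0xa9 blk=21 s=1: L1-HIT | VC [9, 22]
  [9] addr=0xa8 blk=21 s=1: L1-HIT | VC [9, 22]
  [10] addr=0x93 blk=18 s=2: MISS | VC [9, 22, 10]
  [11] addr=0xaa blk=21 s=1: L1-HIT | VC [9, 22, 10]
  [12] addr=0x37 blk=6 s=2: MISS | VC [9, 22, 10, 18]
  [13] addr=0x53 blk=10 s=2: VC-HIT | VC [9, 22, 6, 18]
  [14] addr=0x37 blk=6 s=2: VC-HIT | VC [9, 22, 10, 18]

MISSES = 6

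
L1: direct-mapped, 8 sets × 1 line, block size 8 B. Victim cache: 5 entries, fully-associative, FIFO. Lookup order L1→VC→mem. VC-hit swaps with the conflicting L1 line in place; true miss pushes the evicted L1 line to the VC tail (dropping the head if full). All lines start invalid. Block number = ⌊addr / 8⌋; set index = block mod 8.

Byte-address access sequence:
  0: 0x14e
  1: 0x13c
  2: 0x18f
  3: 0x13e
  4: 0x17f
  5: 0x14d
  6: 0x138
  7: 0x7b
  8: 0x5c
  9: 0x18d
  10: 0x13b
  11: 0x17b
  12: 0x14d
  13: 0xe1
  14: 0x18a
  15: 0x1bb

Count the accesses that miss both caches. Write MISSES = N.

MISSES = 8

  [0] addr=0x14e blk=41 s=1: MISS | VC []
  [1] addr=0x13c blk=39 s=7: MISS | VC []
  [2] addr=0x18f blk=49 s=1: MISS | VC [41]
  [3] addr=0x13e blk=39 s=7: L1-HIT | VC [41]
  [4] addr=0x17f blk=47 s=7: MISS | VC [41, 39]
  [5] addr=0x14d blk=41 s=1: VC-HIT | VC [49, 39]
  [6] addr=0x138 blk=39 s=7: VC-HIT | VC [49, 47]
  [7] addr=0x7b blk=15 s=7: MISS | VC [49, 47, 39]
  [8] addr=0x5c blk=11 s=3: MISS | VC [49, 47, 39]
  [9] addr=0x18d blk=49 s=1: VC-HIT | VC [41, 47, 39]
  [10] addr=0x13b blk=39 s=7: VC-HIT | VC [41, 47, 15]
  [11] addr=0x17b blk=47 s=7: VC-HIT | VC [41, 39, 15]
  [12] addr=0x14d blk=41 s=1: VC-HIT | VC [49, 39, 15]
  [13] addr=0xe1 blk=28 s=4: MISS | VC [49, 39, 15]
  [14] addr=0x18a blk=49 s=1: VC-HIT | VC [41, 39, 15]
  [15] addr=0x1bb blk=55 s=7: MISS | VC [41, 39, 15, 47]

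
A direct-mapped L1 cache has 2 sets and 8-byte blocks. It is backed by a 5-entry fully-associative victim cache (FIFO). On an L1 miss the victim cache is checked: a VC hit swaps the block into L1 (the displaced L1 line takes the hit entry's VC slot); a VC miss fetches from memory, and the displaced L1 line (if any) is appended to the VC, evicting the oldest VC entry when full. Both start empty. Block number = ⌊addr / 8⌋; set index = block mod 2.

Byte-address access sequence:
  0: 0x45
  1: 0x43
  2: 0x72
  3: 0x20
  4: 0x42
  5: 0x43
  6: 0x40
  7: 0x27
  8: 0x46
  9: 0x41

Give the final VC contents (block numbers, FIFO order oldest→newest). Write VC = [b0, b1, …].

VC = [4, 14]

  [0] addr=0x45 blk=8 s=0: MISS | VC []
  [1] addr=0x43 blk=8 s=0: L1-HIT | VC []
  [2] addr=0x72 blk=14 s=0: MISS | VC [8]
  [3] addr=0x20 blk=4 s=0: MISS | VC [8, 14]
  [4] addr=0x42 blk=8 s=0: VC-HIT | VC [4, 14]
  [5] addr=0x43 blk=8 s=0: L1-HIT | VC [4, 14]
  [6] addr=0x40 blk=8 s=0: L1-HIT | VC [4, 14]
  [7] addr=0x27 blk=4 s=0: VC-HIT | VC [8, 14]
  [8] addr=0x46 blk=8 s=0: VC-HIT | VC [4, 14]
  [9] addr=0x41 blk=8 s=0: L1-HIT | VC [4, 14]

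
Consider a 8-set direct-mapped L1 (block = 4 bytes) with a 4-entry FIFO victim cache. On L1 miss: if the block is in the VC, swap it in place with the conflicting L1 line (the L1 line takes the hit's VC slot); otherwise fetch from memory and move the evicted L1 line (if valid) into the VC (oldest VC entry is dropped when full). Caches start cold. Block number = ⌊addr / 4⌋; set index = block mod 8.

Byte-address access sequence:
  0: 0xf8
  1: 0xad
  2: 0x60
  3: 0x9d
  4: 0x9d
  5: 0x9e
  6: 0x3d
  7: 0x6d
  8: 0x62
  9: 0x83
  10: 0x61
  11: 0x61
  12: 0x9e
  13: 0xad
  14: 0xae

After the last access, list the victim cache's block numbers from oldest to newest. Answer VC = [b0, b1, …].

#0 0xf8→b62/s6 MISS; vc=[]
#1 0xad→b43/s3 MISS; vc=[]
#2 0x60→b24/s0 MISS; vc=[]
#3 0x9d→b39/s7 MISS; vc=[]
#4 0x9d→b39/s7 L1-HIT; vc=[]
#5 0x9e→b39/s7 L1-HIT; vc=[]
#6 0x3d→b15/s7 MISS; vc=[39]
#7 0x6d→b27/s3 MISS; vc=[39,43]
#8 0x62→b24/s0 L1-HIT; vc=[39,43]
#9 0x83→b32/s0 MISS; vc=[39,43,24]
#10 0x61→b24/s0 VC-HIT; vc=[39,43,32]
#11 0x61→b24/s0 L1-HIT; vc=[39,43,32]
#12 0x9e→b39/s7 VC-HIT; vc=[15,43,32]
#13 0xad→b43/s3 VC-HIT; vc=[15,27,32]
#14 0xae→b43/s3 L1-HIT; vc=[15,27,32]

VC = [15, 27, 32]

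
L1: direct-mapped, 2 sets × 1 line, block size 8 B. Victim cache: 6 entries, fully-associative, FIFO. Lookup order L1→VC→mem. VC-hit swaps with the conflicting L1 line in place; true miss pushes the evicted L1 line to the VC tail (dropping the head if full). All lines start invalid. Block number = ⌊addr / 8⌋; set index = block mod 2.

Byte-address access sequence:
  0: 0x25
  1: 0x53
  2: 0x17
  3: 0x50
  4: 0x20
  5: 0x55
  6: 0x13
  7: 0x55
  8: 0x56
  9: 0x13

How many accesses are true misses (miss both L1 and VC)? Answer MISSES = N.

#0 0x25→b4/s0 MISS; vc=[]
#1 0x53→b10/s0 MISS; vc=[4]
#2 0x17→b2/s0 MISS; vc=[4,10]
#3 0x50→b10/s0 VC-HIT; vc=[4,2]
#4 0x20→b4/s0 VC-HIT; vc=[10,2]
#5 0x55→b10/s0 VC-HIT; vc=[4,2]
#6 0x13→b2/s0 VC-HIT; vc=[4,10]
#7 0x55→b10/s0 VC-HIT; vc=[4,2]
#8 0x56→b10/s0 L1-HIT; vc=[4,2]
#9 0x13→b2/s0 VC-HIT; vc=[4,10]

MISSES = 3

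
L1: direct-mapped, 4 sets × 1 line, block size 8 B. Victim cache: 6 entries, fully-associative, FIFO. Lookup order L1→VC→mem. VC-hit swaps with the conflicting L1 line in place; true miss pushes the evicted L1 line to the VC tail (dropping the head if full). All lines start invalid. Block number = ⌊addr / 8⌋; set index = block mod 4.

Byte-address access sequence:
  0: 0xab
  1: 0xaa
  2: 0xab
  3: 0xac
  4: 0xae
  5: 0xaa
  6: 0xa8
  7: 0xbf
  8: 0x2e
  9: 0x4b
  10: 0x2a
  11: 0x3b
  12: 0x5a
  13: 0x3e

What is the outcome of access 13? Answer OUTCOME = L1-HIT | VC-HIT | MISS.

OUTCOME = VC-HIT

0: 0xab (blk 21, set 1) → MISS  vc=[]
1: 0xaa (blk 21, set 1) → L1-HIT  vc=[]
2: 0xab (blk 21, set 1) → L1-HIT  vc=[]
3: 0xac (blk 21, set 1) → L1-HIT  vc=[]
4: 0xae (blk 21, set 1) → L1-HIT  vc=[]
5: 0xaa (blk 21, set 1) → L1-HIT  vc=[]
6: 0xa8 (blk 21, set 1) → L1-HIT  vc=[]
7: 0xbf (blk 23, set 3) → MISS  vc=[]
8: 0x2e (blk 5, set 1) → MISS  vc=[21]
9: 0x4b (blk 9, set 1) → MISS  vc=[21, 5]
10: 0x2a (blk 5, set 1) → VC-HIT  vc=[21, 9]
11: 0x3b (blk 7, set 3) → MISS  vc=[21, 9, 23]
12: 0x5a (blk 11, set 3) → MISS  vc=[21, 9, 23, 7]
13: 0x3e (blk 7, set 3) → VC-HIT  vc=[21, 9, 23, 11]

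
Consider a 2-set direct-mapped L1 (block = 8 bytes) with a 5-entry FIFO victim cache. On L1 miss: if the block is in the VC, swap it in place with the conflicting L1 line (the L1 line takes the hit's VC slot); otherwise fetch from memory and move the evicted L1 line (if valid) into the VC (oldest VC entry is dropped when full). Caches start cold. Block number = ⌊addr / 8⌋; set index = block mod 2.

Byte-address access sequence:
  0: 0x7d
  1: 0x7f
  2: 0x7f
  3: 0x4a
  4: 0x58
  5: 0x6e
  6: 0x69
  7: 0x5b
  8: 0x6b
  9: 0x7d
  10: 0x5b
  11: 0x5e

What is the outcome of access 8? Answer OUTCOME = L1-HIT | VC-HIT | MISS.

OUTCOME = VC-HIT

#0 0x7d→b15/s1 MISS; vc=[]
#1 0x7f→b15/s1 L1-HIT; vc=[]
#2 0x7f→b15/s1 L1-HIT; vc=[]
#3 0x4a→b9/s1 MISS; vc=[15]
#4 0x58→b11/s1 MISS; vc=[15,9]
#5 0x6e→b13/s1 MISS; vc=[15,9,11]
#6 0x69→b13/s1 L1-HIT; vc=[15,9,11]
#7 0x5b→b11/s1 VC-HIT; vc=[15,9,13]
#8 0x6b→b13/s1 VC-HIT; vc=[15,9,11]
#9 0x7d→b15/s1 VC-HIT; vc=[13,9,11]
#10 0x5b→b11/s1 VC-HIT; vc=[13,9,15]
#11 0x5e→b11/s1 L1-HIT; vc=[13,9,15]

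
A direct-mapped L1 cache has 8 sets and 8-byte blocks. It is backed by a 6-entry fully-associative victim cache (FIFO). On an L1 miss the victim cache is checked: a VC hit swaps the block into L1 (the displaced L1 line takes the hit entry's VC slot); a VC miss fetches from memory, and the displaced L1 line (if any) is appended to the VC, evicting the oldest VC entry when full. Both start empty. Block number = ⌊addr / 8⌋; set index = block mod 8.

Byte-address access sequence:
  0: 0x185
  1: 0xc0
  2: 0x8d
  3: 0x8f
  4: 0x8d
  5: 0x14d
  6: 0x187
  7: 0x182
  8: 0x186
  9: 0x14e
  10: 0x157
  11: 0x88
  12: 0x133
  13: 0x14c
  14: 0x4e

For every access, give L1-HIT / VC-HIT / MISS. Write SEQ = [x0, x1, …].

  [0] addr=0x185 blk=48 s=0: MISS | VC []
  [1] addr=0xc0 blk=24 s=0: MISS | VC [48]
  [2] addr=0x8d blk=17 s=1: MISS | VC [48]
  [3] addr=0x8f blk=17 s=1: L1-HIT | VC [48]
  [4] addr=0x8d blk=17 s=1: L1-HIT | VC [48]
  [5] addr=0x14d blk=41 s=1: MISS | VC [48, 17]
  [6] addr=0x187 blk=48 s=0: VC-HIT | VC [24, 17]
  [7] addr=0x182 blk=48 s=0: L1-HIT | VC [24, 17]
  [8] addr=0x186 blk=48 s=0: L1-HIT | VC [24, 17]
  [9] addr=0x14e blk=41 s=1: L1-HIT | VC [24, 17]
  [10] addr=0x157 blk=42 s=2: MISS | VC [24, 17]
  [11] addr=0x88 blk=17 s=1: VC-HIT | VC [24, 41]
  [12] addr=0x133 blk=38 s=6: MISS | VC [24, 41]
  [13] addr=0x14c blk=41 s=1: VC-HIT | VC [24, 17]
  [14] addr=0x4e blk=9 s=1: MISS | VC [24, 17, 41]

SEQ = [MISS, MISS, MISS, L1-HIT, L1-HIT, MISS, VC-HIT, L1-HIT, L1-HIT, L1-HIT, MISS, VC-HIT, MISS, VC-HIT, MISS]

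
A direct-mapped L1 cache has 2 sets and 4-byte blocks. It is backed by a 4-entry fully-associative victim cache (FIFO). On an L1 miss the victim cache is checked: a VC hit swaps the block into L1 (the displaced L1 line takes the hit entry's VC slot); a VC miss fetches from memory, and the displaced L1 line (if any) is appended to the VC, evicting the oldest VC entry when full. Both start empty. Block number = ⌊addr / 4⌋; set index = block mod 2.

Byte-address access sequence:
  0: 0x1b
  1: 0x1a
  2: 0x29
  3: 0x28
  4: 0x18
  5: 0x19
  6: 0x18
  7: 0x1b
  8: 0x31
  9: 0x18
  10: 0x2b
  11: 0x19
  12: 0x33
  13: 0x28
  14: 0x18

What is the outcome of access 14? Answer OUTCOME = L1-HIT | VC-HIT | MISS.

0: 0x1b (blk 6, set 0) → MISS  vc=[]
1: 0x1a (blk 6, set 0) → L1-HIT  vc=[]
2: 0x29 (blk 10, set 0) → MISS  vc=[6]
3: 0x28 (blk 10, set 0) → L1-HIT  vc=[6]
4: 0x18 (blk 6, set 0) → VC-HIT  vc=[10]
5: 0x19 (blk 6, set 0) → L1-HIT  vc=[10]
6: 0x18 (blk 6, set 0) → L1-HIT  vc=[10]
7: 0x1b (blk 6, set 0) → L1-HIT  vc=[10]
8: 0x31 (blk 12, set 0) → MISS  vc=[10, 6]
9: 0x18 (blk 6, set 0) → VC-HIT  vc=[10, 12]
10: 0x2b (blk 10, set 0) → VC-HIT  vc=[6, 12]
11: 0x19 (blk 6, set 0) → VC-HIT  vc=[10, 12]
12: 0x33 (blk 12, set 0) → VC-HIT  vc=[10, 6]
13: 0x28 (blk 10, set 0) → VC-HIT  vc=[12, 6]
14: 0x18 (blk 6, set 0) → VC-HIT  vc=[12, 10]

OUTCOME = VC-HIT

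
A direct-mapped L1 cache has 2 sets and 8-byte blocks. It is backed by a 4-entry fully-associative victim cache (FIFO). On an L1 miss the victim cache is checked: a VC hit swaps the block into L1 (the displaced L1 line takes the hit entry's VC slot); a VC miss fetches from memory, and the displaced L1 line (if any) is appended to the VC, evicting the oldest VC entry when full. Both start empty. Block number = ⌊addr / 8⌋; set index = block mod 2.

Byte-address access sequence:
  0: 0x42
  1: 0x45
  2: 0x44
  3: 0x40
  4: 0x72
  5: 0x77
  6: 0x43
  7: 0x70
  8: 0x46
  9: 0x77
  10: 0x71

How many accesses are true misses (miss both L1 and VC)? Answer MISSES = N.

#0 0x42→b8/s0 MISS; vc=[]
#1 0x45→b8/s0 L1-HIT; vc=[]
#2 0x44→b8/s0 L1-HIT; vc=[]
#3 0x40→b8/s0 L1-HIT; vc=[]
#4 0x72→b14/s0 MISS; vc=[8]
#5 0x77→b14/s0 L1-HIT; vc=[8]
#6 0x43→b8/s0 VC-HIT; vc=[14]
#7 0x70→b14/s0 VC-HIT; vc=[8]
#8 0x46→b8/s0 VC-HIT; vc=[14]
#9 0x77→b14/s0 VC-HIT; vc=[8]
#10 0x71→b14/s0 L1-HIT; vc=[8]

MISSES = 2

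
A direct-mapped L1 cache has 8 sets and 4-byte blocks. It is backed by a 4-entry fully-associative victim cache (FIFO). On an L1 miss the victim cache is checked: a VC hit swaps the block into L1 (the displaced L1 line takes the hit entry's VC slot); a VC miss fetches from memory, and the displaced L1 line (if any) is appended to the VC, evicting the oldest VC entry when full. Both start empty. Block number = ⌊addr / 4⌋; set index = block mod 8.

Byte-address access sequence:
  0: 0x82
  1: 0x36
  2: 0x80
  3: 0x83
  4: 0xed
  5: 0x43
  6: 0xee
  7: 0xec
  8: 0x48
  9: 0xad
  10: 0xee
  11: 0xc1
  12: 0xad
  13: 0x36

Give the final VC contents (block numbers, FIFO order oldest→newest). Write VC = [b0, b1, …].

#0 0x82→b32/s0 MISS; vc=[]
#1 0x36→b13/s5 MISS; vc=[]
#2 0x80→b32/s0 L1-HIT; vc=[]
#3 0x83→b32/s0 L1-HIT; vc=[]
#4 0xed→b59/s3 MISS; vc=[]
#5 0x43→b16/s0 MISS; vc=[32]
#6 0xee→b59/s3 L1-HIT; vc=[32]
#7 0xec→b59/s3 L1-HIT; vc=[32]
#8 0x48→b18/s2 MISS; vc=[32]
#9 0xad→b43/s3 MISS; vc=[32,59]
#10 0xee→b59/s3 VC-HIT; vc=[32,43]
#11 0xc1→b48/s0 MISS; vc=[32,43,16]
#12 0xad→b43/s3 VC-HIT; vc=[32,59,16]
#13 0x36→b13/s5 L1-HIT; vc=[32,59,16]

VC = [32, 59, 16]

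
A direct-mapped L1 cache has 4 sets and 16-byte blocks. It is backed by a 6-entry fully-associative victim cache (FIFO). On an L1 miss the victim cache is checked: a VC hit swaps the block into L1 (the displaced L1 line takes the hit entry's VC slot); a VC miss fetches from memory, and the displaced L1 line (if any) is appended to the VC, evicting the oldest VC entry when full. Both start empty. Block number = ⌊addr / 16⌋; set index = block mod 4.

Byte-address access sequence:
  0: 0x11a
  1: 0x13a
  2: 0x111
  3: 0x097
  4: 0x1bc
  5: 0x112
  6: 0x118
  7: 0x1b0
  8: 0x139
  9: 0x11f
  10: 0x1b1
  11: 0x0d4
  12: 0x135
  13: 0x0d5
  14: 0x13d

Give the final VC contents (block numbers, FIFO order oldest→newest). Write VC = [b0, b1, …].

VC = [9, 27, 17]

#0 0x11a→b17/s1 MISS; vc=[]
#1 0x13a→b19/s3 MISS; vc=[]
#2 0x111→b17/s1 L1-HIT; vc=[]
#3 0x97→b9/s1 MISS; vc=[17]
#4 0x1bc→b27/s3 MISS; vc=[17,19]
#5 0x112→b17/s1 VC-HIT; vc=[9,19]
#6 0x118→b17/s1 L1-HIT; vc=[9,19]
#7 0x1b0→b27/s3 L1-HIT; vc=[9,19]
#8 0x139→b19/s3 VC-HIT; vc=[9,27]
#9 0x11f→b17/s1 L1-HIT; vc=[9,27]
#10 0x1b1→b27/s3 VC-HIT; vc=[9,19]
#11 0xd4→b13/s1 MISS; vc=[9,19,17]
#12 0x135→b19/s3 VC-HIT; vc=[9,27,17]
#13 0xd5→b13/s1 L1-HIT; vc=[9,27,17]
#14 0x13d→b19/s3 L1-HIT; vc=[9,27,17]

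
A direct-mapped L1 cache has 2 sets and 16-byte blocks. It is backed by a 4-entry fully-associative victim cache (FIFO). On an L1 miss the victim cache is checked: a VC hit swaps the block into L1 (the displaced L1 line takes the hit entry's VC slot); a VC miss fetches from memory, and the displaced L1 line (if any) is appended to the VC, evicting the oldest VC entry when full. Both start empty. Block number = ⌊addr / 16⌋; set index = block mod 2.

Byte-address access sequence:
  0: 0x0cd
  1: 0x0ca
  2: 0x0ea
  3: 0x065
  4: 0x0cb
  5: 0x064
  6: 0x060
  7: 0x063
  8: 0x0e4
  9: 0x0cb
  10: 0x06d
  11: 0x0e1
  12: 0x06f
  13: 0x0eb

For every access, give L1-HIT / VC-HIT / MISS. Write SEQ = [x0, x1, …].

SEQ = [MISS, L1-HIT, MISS, MISS, VC-HIT, VC-HIT, L1-HIT, L1-HIT, VC-HIT, VC-HIT, VC-HIT, VC-HIT, VC-HIT, VC-HIT]

  [0] addr=0xcd blk=12 s=0: MISS | VC []
  [1] addr=0xca blk=12 s=0: L1-HIT | VC []
  [2] addr=0xea blk=14 s=0: MISS | VC [12]
  [3] addr=0x65 blk=6 s=0: MISS | VC [12, 14]
  [4] addr=0xcb blk=12 s=0: VC-HIT | VC [6, 14]
  [5] addr=0x64 blk=6 s=0: VC-HIT | VC [12, 14]
  [6] addr=0x60 blk=6 s=0: L1-HIT | VC [12, 14]
  [7] addr=0x63 blk=6 s=0: L1-HIT | VC [12, 14]
  [8] addr=0xe4 blk=14 s=0: VC-HIT | VC [12, 6]
  [9] addr=0xcb blk=12 s=0: VC-HIT | VC [14, 6]
  [10] addr=0x6d blk=6 s=0: VC-HIT | VC [14, 12]
  [11] addr=0xe1 blk=14 s=0: VC-HIT | VC [6, 12]
  [12] addr=0x6f blk=6 s=0: VC-HIT | VC [14, 12]
  [13] addr=0xeb blk=14 s=0: VC-HIT | VC [6, 12]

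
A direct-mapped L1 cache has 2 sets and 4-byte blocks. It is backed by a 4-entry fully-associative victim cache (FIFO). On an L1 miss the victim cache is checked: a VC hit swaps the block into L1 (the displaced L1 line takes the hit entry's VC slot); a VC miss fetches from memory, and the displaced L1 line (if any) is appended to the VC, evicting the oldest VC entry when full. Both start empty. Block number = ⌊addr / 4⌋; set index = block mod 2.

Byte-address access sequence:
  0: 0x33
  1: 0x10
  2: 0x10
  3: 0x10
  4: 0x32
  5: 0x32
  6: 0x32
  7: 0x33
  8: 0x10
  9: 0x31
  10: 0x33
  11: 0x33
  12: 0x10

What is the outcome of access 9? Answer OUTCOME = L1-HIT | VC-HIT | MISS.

OUTCOME = VC-HIT

#0 0x33→b12/s0 MISS; vc=[]
#1 0x10→b4/s0 MISS; vc=[12]
#2 0x10→b4/s0 L1-HIT; vc=[12]
#3 0x10→b4/s0 L1-HIT; vc=[12]
#4 0x32→b12/s0 VC-HIT; vc=[4]
#5 0x32→b12/s0 L1-HIT; vc=[4]
#6 0x32→b12/s0 L1-HIT; vc=[4]
#7 0x33→b12/s0 L1-HIT; vc=[4]
#8 0x10→b4/s0 VC-HIT; vc=[12]
#9 0x31→b12/s0 VC-HIT; vc=[4]
#10 0x33→b12/s0 L1-HIT; vc=[4]
#11 0x33→b12/s0 L1-HIT; vc=[4]
#12 0x10→b4/s0 VC-HIT; vc=[12]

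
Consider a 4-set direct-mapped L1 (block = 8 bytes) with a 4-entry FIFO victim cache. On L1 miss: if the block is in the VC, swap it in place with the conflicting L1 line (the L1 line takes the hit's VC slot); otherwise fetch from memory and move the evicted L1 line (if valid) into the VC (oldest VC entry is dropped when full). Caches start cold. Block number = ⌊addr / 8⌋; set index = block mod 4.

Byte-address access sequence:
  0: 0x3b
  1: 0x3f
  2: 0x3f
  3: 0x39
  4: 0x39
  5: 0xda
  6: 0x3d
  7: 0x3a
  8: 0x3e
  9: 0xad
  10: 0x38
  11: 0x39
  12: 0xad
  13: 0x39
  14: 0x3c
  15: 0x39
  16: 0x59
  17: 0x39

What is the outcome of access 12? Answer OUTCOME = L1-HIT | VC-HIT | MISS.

OUTCOME = L1-HIT

  [0] addr=0x3b blk=7 s=3: MISS | VC []
  [1] addr=0x3f blk=7 s=3: L1-HIT | VC []
  [2] addr=0x3f blk=7 s=3: L1-HIT | VC []
  [3] addr=0x39 blk=7 s=3: L1-HIT | VC []
  [4] addr=0x39 blk=7 s=3: L1-HIT | VC []
  [5] addr=0xda blk=27 s=3: MISS | VC [7]
  [6] addr=0x3d blk=7 s=3: VC-HIT | VC [27]
  [7] addr=0x3a blk=7 s=3: L1-HIT | VC [27]
  [8] addr=0x3e blk=7 s=3: L1-HIT | VC [27]
  [9] addr=0xad blk=21 s=1: MISS | VC [27]
  [10] addr=0x38 blk=7 s=3: L1-HIT | VC [27]
  [11] addr=0x39 blk=7 s=3: L1-HIT | VC [27]
  [12] addr=0xad blk=21 s=1: L1-HIT | VC [27]
  [13] addr=0x39 blk=7 s=3: L1-HIT | VC [27]
  [14] addr=0x3c blk=7 s=3: L1-HIT | VC [27]
  [15] addr=0x39 blk=7 s=3: L1-HIT | VC [27]
  [16] addr=0x59 blk=11 s=3: MISS | VC [27, 7]
  [17] addr=0x39 blk=7 s=3: VC-HIT | VC [27, 11]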